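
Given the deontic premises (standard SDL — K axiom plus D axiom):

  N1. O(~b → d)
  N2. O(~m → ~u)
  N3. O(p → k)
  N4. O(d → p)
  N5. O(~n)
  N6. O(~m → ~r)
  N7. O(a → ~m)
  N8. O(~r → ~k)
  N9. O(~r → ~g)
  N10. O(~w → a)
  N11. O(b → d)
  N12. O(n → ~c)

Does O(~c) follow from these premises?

No

Premise 12 is O(n → ~c), but O(n) is not derivable from the premises, so it does not yield O(~c).
No other premise forces O(~c). An ideal world satisfying every premise can still have ~c false, so O(~c) is not derivable.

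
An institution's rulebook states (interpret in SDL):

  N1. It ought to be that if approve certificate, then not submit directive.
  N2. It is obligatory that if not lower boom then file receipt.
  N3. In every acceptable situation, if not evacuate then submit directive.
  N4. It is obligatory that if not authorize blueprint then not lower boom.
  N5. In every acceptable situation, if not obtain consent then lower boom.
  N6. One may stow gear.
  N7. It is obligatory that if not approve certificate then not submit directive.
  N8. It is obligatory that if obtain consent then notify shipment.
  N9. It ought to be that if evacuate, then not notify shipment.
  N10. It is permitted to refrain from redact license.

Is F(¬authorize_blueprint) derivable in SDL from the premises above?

Yes

Premises 1 and 7 cover both cases: O(approve_certificate → ¬submit_directive) and O(¬approve_certificate → ¬submit_directive). Since approve_certificate ∨ ¬approve_certificate is a tautology, O(¬submit_directive) follows.
Premise 3 is O(¬evacuate → submit_directive); contrapositively O(¬submit_directive → evacuate). Since O(¬submit_directive) holds, K gives O(evacuate).
With premise 9, O(evacuate → ¬notify_shipment), the K-axiom yields O(¬notify_shipment).
The contrapositive of premise 8 (O(obtain_consent → notify_shipment)) is O(¬notify_shipment → ¬obtain_consent), and O(¬notify_shipment) is already established, so O(¬obtain_consent).
From O(¬obtain_consent) and premise 5, O(¬obtain_consent → lower_boom), we obtain O(lower_boom).
Premise 4, O(¬authorize_blueprint → ¬lower_boom), contraposes to O(lower_boom → authorize_blueprint); with O(lower_boom) we get O(authorize_blueprint).
Premises 2, 6, 10 do not contribute to this derivation.
So O(authorize_blueprint) holds, i.e. F(¬authorize_blueprint). The claim follows.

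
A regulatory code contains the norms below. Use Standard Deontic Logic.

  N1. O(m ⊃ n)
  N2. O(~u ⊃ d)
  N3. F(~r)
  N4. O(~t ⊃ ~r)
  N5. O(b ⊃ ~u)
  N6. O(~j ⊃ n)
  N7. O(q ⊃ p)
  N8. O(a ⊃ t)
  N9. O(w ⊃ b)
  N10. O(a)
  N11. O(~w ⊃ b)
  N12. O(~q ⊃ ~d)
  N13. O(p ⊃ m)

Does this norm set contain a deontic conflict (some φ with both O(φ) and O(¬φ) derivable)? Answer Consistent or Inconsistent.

Consistent

Premise 4 is O(~t ⊃ ~r), but O(~t) is not derivable from the premises, so it does not yield O(~r).
So O(~r) is not derivable, and the apparent clash with O(r) does not arise.
A world satisfying every obligation exists (e.g. a=true, b=true, d=true, j=false, m=true, n=true, p=true, q=true, r=true, t=true, u=false, w=false); no atom is both obligatory and forbidden, so the set is consistent.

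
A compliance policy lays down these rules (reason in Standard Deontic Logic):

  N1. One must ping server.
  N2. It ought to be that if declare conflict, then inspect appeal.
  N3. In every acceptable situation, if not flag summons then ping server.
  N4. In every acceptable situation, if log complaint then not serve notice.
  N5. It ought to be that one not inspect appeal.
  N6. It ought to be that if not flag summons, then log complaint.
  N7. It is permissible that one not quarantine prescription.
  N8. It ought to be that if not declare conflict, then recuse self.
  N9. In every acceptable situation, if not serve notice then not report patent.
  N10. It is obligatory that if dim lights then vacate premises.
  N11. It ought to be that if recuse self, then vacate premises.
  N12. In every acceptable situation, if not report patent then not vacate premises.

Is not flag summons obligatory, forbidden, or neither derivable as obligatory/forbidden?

From premise 5 we have O(¬inspect_appeal).
Premise 2, O(declare_conflict → inspect_appeal), contraposes to O(¬inspect_appeal → ¬declare_conflict); with O(¬inspect_appeal) we get O(¬declare_conflict).
Premise 8 is O(¬declare_conflict → recuse_self); since O(¬declare_conflict), deontic closure gives O(recuse_self).
With premise 11, O(recuse_self → vacate_premises), the K-axiom yields O(vacate_premises).
Premise 12, O(¬report_patent → ¬vacate_premises), contraposes to O(vacate_premises → report_patent); with O(vacate_premises) we get O(report_patent).
The contrapositive of premise 9 (O(¬serve_notice → ¬report_patent)) is O(report_patent → serve_notice), and O(report_patent) is already established, so O(serve_notice).
The contrapositive of premise 4 (O(log_complaint → ¬serve_notice)) is O(serve_notice → ¬log_complaint), and O(serve_notice) is already established, so O(¬log_complaint).
Premise 6 is O(¬flag_summons → log_complaint); contrapositively O(¬log_complaint → flag_summons). Since O(¬log_complaint) holds, K gives O(flag_summons).
Premises 1, 3, 7, 10 do not contribute to this derivation.
Thus O(flag_summons), which is F(¬flag_summons): ¬flag_summons is forbidden.

Forbidden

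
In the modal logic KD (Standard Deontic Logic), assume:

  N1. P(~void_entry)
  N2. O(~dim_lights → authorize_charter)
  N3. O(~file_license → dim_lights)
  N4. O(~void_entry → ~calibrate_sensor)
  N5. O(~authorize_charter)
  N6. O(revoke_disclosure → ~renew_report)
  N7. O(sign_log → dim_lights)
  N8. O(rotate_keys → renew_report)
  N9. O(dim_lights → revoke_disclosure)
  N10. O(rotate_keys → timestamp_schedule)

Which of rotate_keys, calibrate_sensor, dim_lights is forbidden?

Premise 5 gives O(~authorize_charter).
Premise 2 is O(~dim_lights → authorize_charter); contrapositively O(~authorize_charter → dim_lights). Since O(~authorize_charter) holds, K gives O(dim_lights).
From O(dim_lights) and premise 9, O(dim_lights → revoke_disclosure), we obtain O(revoke_disclosure).
Applying K to premise 6 (O(revoke_disclosure → ~renew_report)) and O(revoke_disclosure) yields O(~renew_report).
The contrapositive of premise 8 (O(rotate_keys → renew_report)) is O(~renew_report → ~rotate_keys), and O(~renew_report) is already established, so O(~rotate_keys).
So O(~rotate_keys) holds, i.e. rotate_keys is forbidden. None of the other listed options is forbidden under the premises.

rotate_keys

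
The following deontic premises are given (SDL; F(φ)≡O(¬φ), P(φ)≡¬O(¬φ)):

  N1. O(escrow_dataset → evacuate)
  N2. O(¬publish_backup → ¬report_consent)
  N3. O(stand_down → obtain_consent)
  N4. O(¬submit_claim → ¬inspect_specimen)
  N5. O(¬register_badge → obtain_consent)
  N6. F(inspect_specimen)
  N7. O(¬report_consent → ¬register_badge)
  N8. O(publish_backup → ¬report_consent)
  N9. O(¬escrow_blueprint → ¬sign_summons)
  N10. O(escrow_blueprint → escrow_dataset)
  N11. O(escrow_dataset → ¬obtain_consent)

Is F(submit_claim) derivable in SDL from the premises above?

No

Premise 4 is O(¬submit_claim → ¬inspect_specimen); even if O(¬inspect_specimen) held, inferring O(¬submit_claim) would be affirming the consequent — invalid.
No other premise forces O(¬submit_claim). An ideal world satisfying every premise can still have submit_claim true, so F(submit_claim) is not derivable.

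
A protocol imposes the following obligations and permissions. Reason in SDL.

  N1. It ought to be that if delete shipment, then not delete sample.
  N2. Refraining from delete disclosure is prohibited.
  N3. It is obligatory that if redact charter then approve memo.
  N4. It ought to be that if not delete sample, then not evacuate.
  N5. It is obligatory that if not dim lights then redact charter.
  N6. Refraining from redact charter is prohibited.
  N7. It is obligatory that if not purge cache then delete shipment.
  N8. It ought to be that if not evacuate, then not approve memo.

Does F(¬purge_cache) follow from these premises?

Yes

F(¬redact_charter) at premise 6 means O(redact_charter).
From O(redact_charter) and premise 3, O(redact_charter → approve_memo), we obtain O(approve_memo).
Premise 8, O(¬evacuate → ¬approve_memo), contraposes to O(approve_memo → evacuate); with O(approve_memo) we get O(evacuate).
Premise 4, O(¬delete_sample → ¬evacuate), contraposes to O(evacuate → delete_sample); with O(evacuate) we get O(delete_sample).
Premise 1 is O(delete_shipment → ¬delete_sample); contrapositively O(delete_sample → ¬delete_shipment). Since O(delete_sample) holds, K gives O(¬delete_shipment).
Premise 7 is O(¬purge_cache → delete_shipment); contrapositively O(¬delete_shipment → purge_cache). Since O(¬delete_shipment) holds, K gives O(purge_cache).
Premises 2, 5 do not contribute to this derivation.
So O(purge_cache) holds, i.e. F(¬purge_cache). The claim follows.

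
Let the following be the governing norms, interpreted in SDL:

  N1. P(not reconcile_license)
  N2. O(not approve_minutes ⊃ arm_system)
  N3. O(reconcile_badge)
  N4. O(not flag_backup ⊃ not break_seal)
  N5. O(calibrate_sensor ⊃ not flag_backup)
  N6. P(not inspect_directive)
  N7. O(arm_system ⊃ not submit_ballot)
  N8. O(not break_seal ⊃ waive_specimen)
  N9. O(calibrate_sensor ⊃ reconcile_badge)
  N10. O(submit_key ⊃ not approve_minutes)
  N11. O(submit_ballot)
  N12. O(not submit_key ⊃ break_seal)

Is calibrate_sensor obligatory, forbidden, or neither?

From premise 11 we have O(submit_ballot).
Premise 7 is O(arm_system ⊃ not submit_ballot); contrapositively O(submit_ballot ⊃ not arm_system). Since O(submit_ballot) holds, K gives O(not arm_system).
Premise 2, O(not approve_minutes ⊃ arm_system), contraposes to O(not arm_system ⊃ approve_minutes); with O(not arm_system) we get O(approve_minutes).
Premise 10, O(submit_key ⊃ not approve_minutes), contraposes to O(approve_minutes ⊃ not submit_key); with O(approve_minutes) we get O(not submit_key).
With premise 12, O(not submit_key ⊃ break_seal), the K-axiom yields O(break_seal).
Premise 4 is O(not flag_backup ⊃ not break_seal); contrapositively O(break_seal ⊃ flag_backup). Since O(break_seal) holds, K gives O(flag_backup).
Premise 5 is O(calibrate_sensor ⊃ not flag_backup); contrapositively O(flag_backup ⊃ not calibrate_sensor). Since O(flag_backup) holds, K gives O(not calibrate_sensor).
Premises 1, 3, 6, 8, 9 do not contribute to this derivation.
Thus O(not calibrate_sensor), which is F(calibrate_sensor): calibrate_sensor is forbidden.

Forbidden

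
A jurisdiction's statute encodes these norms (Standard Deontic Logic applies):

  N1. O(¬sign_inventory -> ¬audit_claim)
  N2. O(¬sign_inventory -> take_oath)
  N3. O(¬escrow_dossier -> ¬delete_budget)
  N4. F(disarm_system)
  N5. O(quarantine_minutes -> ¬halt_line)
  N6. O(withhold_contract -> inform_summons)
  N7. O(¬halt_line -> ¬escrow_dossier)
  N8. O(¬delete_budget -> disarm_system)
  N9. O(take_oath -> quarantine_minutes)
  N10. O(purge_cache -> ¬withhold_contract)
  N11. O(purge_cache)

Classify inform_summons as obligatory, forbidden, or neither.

Premise 6 is O(withhold_contract -> inform_summons), but O(withhold_contract) is not derivable from the premises, so it does not yield O(inform_summons).
No premise or chain of K-axiom applications forces O(inform_summons), and none forces O(¬inform_summons). So inform_summons is neither obligatory nor forbidden under these norms.

Neither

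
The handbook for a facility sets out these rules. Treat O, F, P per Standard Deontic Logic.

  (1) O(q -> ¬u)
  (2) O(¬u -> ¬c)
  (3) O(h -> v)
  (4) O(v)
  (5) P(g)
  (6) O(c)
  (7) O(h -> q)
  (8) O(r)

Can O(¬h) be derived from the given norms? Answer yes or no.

Premise 6 gives O(c).
The contrapositive of premise 2 (O(¬u -> ¬c)) is O(c -> u), and O(c) is already established, so O(u).
Premise 1, O(q -> ¬u), contraposes to O(u -> ¬q); with O(u) we get O(¬q).
The contrapositive of premise 7 (O(h -> q)) is O(¬q -> ¬h), and O(¬q) is already established, so O(¬h).
Premises 3, 4, 5, 8 do not contribute to this derivation.
So O(¬h) follows.

Yes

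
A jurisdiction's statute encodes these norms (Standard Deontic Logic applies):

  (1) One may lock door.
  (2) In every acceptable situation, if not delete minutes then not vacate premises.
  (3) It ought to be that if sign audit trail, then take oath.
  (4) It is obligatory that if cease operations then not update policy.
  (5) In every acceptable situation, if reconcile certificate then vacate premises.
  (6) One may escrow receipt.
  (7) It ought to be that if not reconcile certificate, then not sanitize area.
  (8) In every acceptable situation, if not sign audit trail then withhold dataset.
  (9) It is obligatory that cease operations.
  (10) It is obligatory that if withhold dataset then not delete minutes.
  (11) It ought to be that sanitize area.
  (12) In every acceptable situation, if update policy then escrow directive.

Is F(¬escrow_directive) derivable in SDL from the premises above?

Premise 12 is O(update_policy → escrow_directive), but O(update_policy) is not derivable from the premises, so it does not yield O(escrow_directive).
No other premise forces O(escrow_directive). An ideal world satisfying every premise can still have ¬escrow_directive true, so F(¬escrow_directive) is not derivable.

No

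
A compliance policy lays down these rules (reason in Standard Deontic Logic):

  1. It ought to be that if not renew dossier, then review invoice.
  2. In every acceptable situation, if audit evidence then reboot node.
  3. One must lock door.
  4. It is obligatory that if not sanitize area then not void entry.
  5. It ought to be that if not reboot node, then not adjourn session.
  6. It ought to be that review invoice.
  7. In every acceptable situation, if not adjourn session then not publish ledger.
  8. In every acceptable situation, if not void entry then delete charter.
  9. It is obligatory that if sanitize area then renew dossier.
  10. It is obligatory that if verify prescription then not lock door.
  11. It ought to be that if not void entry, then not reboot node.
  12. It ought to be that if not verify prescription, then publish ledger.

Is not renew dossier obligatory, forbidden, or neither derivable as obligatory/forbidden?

Forbidden

From premise 3 we have O(lock_door).
The contrapositive of premise 10 (O(verify_prescription → ¬lock_door)) is O(lock_door → ¬verify_prescription), and O(lock_door) is already established, so O(¬verify_prescription).
Applying K to premise 12 (O(¬verify_prescription → publish_ledger)) and O(¬verify_prescription) yields O(publish_ledger).
Premise 7 is O(¬adjourn_session → ¬publish_ledger); contrapositively O(publish_ledger → adjourn_session). Since O(publish_ledger) holds, K gives O(adjourn_session).
The contrapositive of premise 5 (O(¬reboot_node → ¬adjourn_session)) is O(adjourn_session → reboot_node), and O(adjourn_session) is already established, so O(reboot_node).
Premise 11, O(¬void_entry → ¬reboot_node), contraposes to O(reboot_node → void_entry); with O(reboot_node) we get O(void_entry).
Premise 4, O(¬sanitize_area → ¬void_entry), contraposes to O(void_entry → sanitize_area); with O(void_entry) we get O(sanitize_area).
With premise 9, O(sanitize_area → renew_dossier), the K-axiom yields O(renew_dossier).
Premises 1, 2, 6, 8 do not contribute to this derivation.
Thus O(renew_dossier), which is F(¬renew_dossier): ¬renew_dossier is forbidden.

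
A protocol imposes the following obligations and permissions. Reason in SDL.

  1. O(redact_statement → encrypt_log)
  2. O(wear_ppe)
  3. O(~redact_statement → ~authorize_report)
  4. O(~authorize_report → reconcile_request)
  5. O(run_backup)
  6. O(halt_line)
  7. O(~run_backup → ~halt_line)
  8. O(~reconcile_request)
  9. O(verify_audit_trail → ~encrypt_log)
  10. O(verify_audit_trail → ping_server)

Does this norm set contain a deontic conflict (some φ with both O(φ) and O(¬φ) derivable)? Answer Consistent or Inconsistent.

Premise 7 is O(~run_backup → ~halt_line), but O(~run_backup) is not derivable from the premises, so it does not yield O(~halt_line).
So O(~halt_line) is not derivable, and the apparent clash with O(halt_line) does not arise.
A world satisfying every obligation exists (e.g. authorize_report=true, encrypt_log=true, halt_line=true, ping_server=false, reconcile_request=false, redact_statement=true, run_backup=true, verify_audit_trail=false, wear_ppe=true); no atom is both obligatory and forbidden, so the set is consistent.

Consistent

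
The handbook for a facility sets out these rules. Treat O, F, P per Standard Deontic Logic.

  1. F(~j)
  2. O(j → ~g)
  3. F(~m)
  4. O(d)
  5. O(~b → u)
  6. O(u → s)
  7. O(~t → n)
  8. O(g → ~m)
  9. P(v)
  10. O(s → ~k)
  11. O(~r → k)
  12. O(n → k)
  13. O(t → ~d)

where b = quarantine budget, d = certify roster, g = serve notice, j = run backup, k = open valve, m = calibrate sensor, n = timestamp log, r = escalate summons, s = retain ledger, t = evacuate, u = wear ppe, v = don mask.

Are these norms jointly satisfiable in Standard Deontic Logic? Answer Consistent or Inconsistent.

Premise 8 is O(g → ~m), but O(g) is not derivable from the premises, so it does not yield O(~m).
So O(~m) is not derivable, and the apparent clash with O(m) does not arise.
A world satisfying every obligation exists (e.g. b=true, d=true, g=false, j=true, k=true, m=true, n=true, r=false, s=false, t=false, u=false, v=false); no atom is both obligatory and forbidden, so the set is consistent.

Consistent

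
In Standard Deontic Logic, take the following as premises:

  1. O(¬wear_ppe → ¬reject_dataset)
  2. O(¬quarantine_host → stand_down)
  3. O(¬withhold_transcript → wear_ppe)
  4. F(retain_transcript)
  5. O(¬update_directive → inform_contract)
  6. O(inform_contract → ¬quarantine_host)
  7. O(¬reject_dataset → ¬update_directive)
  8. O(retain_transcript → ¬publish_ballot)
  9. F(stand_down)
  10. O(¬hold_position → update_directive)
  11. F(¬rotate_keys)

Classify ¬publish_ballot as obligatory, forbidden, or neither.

Premise 8 is O(retain_transcript → ¬publish_ballot), but O(retain_transcript) is not derivable from the premises, so it does not yield O(¬publish_ballot).
No premise or chain of K-axiom applications forces O(¬publish_ballot), and none forces O(publish_ballot). So ¬publish_ballot is neither obligatory nor forbidden under these norms.

Neither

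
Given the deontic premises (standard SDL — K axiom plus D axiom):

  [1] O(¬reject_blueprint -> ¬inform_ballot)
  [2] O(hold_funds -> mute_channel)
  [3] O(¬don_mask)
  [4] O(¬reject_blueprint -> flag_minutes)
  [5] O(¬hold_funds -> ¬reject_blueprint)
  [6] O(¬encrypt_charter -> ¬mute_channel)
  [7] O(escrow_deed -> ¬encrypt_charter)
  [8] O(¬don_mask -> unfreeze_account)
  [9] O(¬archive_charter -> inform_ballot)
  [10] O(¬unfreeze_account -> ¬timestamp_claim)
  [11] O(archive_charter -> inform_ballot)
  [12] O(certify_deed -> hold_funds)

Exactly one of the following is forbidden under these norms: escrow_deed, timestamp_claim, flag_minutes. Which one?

By case analysis on archive_charter: premise 11 gives O(archive_charter -> inform_ballot) and premise 9 gives O(¬archive_charter -> inform_ballot), so O(inform_ballot) either way.
Premise 1 is O(¬reject_blueprint -> ¬inform_ballot); contrapositively O(inform_ballot -> reject_blueprint). Since O(inform_ballot) holds, K gives O(reject_blueprint).
Premise 5, O(¬hold_funds -> ¬reject_blueprint), contraposes to O(reject_blueprint -> hold_funds); with O(reject_blueprint) we get O(hold_funds).
Applying K to premise 2 (O(hold_funds -> mute_channel)) and O(hold_funds) yields O(mute_channel).
The contrapositive of premise 6 (O(¬encrypt_charter -> ¬mute_channel)) is O(mute_channel -> encrypt_charter), and O(mute_channel) is already established, so O(encrypt_charter).
Premise 7, O(escrow_deed -> ¬encrypt_charter), contraposes to O(encrypt_charter -> ¬escrow_deed); with O(encrypt_charter) we get O(¬escrow_deed).
So O(¬escrow_deed) holds, i.e. escrow_deed is forbidden. None of the other listed options is forbidden under the premises.

escrow_deed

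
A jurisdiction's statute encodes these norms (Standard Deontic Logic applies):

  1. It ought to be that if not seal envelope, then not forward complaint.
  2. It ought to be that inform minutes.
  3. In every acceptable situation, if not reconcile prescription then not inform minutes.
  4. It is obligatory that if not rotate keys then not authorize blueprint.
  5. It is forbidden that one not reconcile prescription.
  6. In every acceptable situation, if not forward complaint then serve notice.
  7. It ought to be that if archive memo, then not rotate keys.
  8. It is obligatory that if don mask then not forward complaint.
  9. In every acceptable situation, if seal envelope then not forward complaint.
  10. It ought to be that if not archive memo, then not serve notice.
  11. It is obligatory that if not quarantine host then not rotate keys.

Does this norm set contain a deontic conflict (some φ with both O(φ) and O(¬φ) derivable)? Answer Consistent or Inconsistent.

Consistent

Premise 3 is O(¬reconcile_prescription → ¬inform_minutes), but O(¬reconcile_prescription) is not derivable from the premises, so it does not yield O(¬inform_minutes).
So O(¬inform_minutes) is not derivable, and the apparent clash with O(inform_minutes) does not arise.
A world satisfying every obligation exists (e.g. archive_memo=true, authorize_blueprint=false, don_mask=false, forward_complaint=false, inform_minutes=true, quarantine_host=false, reconcile_prescription=true, rotate_keys=false, seal_envelope=false, serve_notice=true); no atom is both obligatory and forbidden, so the set is consistent.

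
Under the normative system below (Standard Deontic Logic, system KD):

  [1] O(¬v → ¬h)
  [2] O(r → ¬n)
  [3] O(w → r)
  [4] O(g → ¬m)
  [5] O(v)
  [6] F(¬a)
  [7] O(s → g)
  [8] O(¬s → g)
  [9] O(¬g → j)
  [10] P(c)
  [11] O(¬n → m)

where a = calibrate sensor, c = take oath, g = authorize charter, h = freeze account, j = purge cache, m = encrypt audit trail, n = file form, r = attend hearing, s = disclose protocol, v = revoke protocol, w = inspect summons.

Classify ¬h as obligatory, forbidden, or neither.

Premise 1 is O(¬v → ¬h), but O(¬v) is not derivable from the premises, so it does not yield O(¬h).
No premise or chain of K-axiom applications forces O(¬h), and none forces O(h). So ¬h is neither obligatory nor forbidden under these norms.

Neither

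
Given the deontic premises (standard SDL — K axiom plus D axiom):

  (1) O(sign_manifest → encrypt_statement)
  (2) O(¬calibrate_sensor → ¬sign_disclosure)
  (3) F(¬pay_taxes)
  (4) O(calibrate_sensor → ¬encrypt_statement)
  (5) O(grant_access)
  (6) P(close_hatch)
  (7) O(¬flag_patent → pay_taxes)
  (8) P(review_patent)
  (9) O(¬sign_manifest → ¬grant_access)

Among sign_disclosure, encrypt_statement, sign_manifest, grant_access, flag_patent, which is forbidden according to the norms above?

sign_disclosure

Premise 5 gives O(grant_access).
The contrapositive of premise 9 (O(¬sign_manifest → ¬grant_access)) is O(grant_access → sign_manifest), and O(grant_access) is already established, so O(sign_manifest).
From O(sign_manifest) and premise 1, O(sign_manifest → encrypt_statement), we obtain O(encrypt_statement).
Premise 4 is O(calibrate_sensor → ¬encrypt_statement); contrapositively O(encrypt_statement → ¬calibrate_sensor). Since O(encrypt_statement) holds, K gives O(¬calibrate_sensor).
Applying K to premise 2 (O(¬calibrate_sensor → ¬sign_disclosure)) and O(¬calibrate_sensor) yields O(¬sign_disclosure).
So O(¬sign_disclosure) holds, i.e. sign_disclosure is forbidden. None of the other listed options is forbidden under the premises.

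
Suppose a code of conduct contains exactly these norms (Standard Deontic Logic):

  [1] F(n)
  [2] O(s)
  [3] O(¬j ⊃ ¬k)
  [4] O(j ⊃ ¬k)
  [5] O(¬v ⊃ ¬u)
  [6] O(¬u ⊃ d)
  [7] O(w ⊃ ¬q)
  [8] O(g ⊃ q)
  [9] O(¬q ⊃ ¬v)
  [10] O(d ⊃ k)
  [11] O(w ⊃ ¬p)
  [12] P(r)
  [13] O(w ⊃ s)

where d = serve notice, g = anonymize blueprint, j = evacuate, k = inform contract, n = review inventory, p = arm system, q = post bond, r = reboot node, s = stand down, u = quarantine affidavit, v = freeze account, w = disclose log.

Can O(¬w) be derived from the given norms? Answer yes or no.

Yes

Premises 3 and 4 cover both cases: O(¬j ⊃ ¬k) and O(j ⊃ ¬k). Since ¬j ∨ j is a tautology, O(¬k) follows.
Premise 10 is O(d ⊃ k); contrapositively O(¬k ⊃ ¬d). Since O(¬k) holds, K gives O(¬d).
Premise 6 is O(¬u ⊃ d); contrapositively O(¬d ⊃ u). Since O(¬d) holds, K gives O(u).
The contrapositive of premise 5 (O(¬v ⊃ ¬u)) is O(u ⊃ v), and O(u) is already established, so O(v).
Premise 9, O(¬q ⊃ ¬v), contraposes to O(v ⊃ q); with O(v) we get O(q).
Premise 7 is O(w ⊃ ¬q); contrapositively O(q ⊃ ¬w). Since O(q) holds, K gives O(¬w).
Premises 1, 2, 8, 11, 12, 13 do not contribute to this derivation.
So O(¬w) follows.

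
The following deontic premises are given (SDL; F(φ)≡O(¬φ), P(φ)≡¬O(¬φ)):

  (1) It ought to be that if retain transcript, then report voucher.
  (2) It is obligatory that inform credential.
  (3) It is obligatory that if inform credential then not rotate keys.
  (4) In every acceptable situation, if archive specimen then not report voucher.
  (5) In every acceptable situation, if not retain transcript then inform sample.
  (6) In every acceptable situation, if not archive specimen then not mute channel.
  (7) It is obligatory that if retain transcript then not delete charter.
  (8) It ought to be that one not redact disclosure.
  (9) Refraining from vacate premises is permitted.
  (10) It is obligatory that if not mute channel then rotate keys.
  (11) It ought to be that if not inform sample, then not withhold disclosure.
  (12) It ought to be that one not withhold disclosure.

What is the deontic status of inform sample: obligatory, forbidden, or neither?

Obligatory

Premise 2 gives O(inform_credential).
Applying K to premise 3 (O(inform_credential → ¬rotate_keys)) and O(inform_credential) yields O(¬rotate_keys).
Premise 10 is O(¬mute_channel → rotate_keys); contrapositively O(¬rotate_keys → mute_channel). Since O(¬rotate_keys) holds, K gives O(mute_channel).
The contrapositive of premise 6 (O(¬archive_specimen → ¬mute_channel)) is O(mute_channel → archive_specimen), and O(mute_channel) is already established, so O(archive_specimen).
From O(archive_specimen) and premise 4, O(archive_specimen → ¬report_voucher), we obtain O(¬report_voucher).
Premise 1 is O(retain_transcript → report_voucher); contrapositively O(¬report_voucher → ¬retain_transcript). Since O(¬report_voucher) holds, K gives O(¬retain_transcript).
With premise 5, O(¬retain_transcript → inform_sample), the K-axiom yields O(inform_sample).
Premises 7, 8, 9, 11, 12 do not contribute to this derivation.
Hence inform_sample is obligatory.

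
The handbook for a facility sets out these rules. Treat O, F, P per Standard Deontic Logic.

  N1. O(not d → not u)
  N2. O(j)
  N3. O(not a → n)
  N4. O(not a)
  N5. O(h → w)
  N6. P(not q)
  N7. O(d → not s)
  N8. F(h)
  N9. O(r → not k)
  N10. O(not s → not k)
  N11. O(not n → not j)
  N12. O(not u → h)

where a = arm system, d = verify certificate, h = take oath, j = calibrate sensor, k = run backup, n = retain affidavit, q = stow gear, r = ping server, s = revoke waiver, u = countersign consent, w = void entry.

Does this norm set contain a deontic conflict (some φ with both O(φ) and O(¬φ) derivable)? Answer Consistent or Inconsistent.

Consistent

Premise 11 is O(not n → not j), but O(not n) is not derivable from the premises, so it does not yield O(not j).
So O(not j) is not derivable, and the apparent clash with O(j) does not arise.
A world satisfying every obligation exists (e.g. a=false, d=true, h=false, j=true, k=false, n=true, q=false, r=false, s=false, u=true, w=false); no atom is both obligatory and forbidden, so the set is consistent.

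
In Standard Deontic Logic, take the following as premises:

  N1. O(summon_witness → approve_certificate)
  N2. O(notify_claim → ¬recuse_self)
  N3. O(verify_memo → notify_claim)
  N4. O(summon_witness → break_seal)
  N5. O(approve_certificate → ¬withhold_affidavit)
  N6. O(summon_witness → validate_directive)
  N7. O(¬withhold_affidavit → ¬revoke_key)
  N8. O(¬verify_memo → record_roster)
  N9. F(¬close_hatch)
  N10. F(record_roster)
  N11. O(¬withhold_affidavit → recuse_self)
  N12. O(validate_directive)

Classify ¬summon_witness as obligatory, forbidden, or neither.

Obligatory

F(record_roster) at premise 10 means O(¬record_roster).
Premise 8 is O(¬verify_memo → record_roster); contrapositively O(¬record_roster → verify_memo). Since O(¬record_roster) holds, K gives O(verify_memo).
From O(verify_memo) and premise 3, O(verify_memo → notify_claim), we obtain O(notify_claim).
With premise 2, O(notify_claim → ¬recuse_self), the K-axiom yields O(¬recuse_self).
Premise 11 is O(¬withhold_affidavit → recuse_self); contrapositively O(¬recuse_self → withhold_affidavit). Since O(¬recuse_self) holds, K gives O(withhold_affidavit).
Premise 5, O(approve_certificate → ¬withhold_affidavit), contraposes to O(withhold_affidavit → ¬approve_certificate); with O(withhold_affidavit) we get O(¬approve_certificate).
Premise 1 is O(summon_witness → approve_certificate); contrapositively O(¬approve_certificate → ¬summon_witness). Since O(¬approve_certificate) holds, K gives O(¬summon_witness).
Premises 4, 6, 7, 9, 12 do not contribute to this derivation.
Hence ¬summon_witness is obligatory.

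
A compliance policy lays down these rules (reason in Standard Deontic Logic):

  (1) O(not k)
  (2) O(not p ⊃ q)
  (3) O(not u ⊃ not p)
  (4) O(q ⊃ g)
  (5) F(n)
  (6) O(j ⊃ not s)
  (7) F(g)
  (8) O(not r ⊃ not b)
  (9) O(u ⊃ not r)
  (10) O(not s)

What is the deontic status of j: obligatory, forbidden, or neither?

Neither

Premise 6 is O(j ⊃ not s); even if O(not s) held, inferring O(j) would be affirming the consequent — invalid.
No premise or chain of K-axiom applications forces O(j), and none forces O(not j). So j is neither obligatory nor forbidden under these norms.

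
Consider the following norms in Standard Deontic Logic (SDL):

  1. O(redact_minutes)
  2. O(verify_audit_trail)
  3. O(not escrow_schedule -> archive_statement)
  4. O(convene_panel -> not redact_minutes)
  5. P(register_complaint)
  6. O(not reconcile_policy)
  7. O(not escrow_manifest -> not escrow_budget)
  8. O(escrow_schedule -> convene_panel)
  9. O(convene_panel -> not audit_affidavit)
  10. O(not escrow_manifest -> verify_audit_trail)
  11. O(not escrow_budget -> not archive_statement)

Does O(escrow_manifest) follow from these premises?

Yes

From premise 1 we have O(redact_minutes).
Premise 4 is O(convene_panel -> not redact_minutes); contrapositively O(redact_minutes -> not convene_panel). Since O(redact_minutes) holds, K gives O(not convene_panel).
The contrapositive of premise 8 (O(escrow_schedule -> convene_panel)) is O(not convene_panel -> not escrow_schedule), and O(not convene_panel) is already established, so O(not escrow_schedule).
From O(not escrow_schedule) and premise 3, O(not escrow_schedule -> archive_statement), we obtain O(archive_statement).
The contrapositive of premise 11 (O(not escrow_budget -> not archive_statement)) is O(archive_statement -> escrow_budget), and O(archive_statement) is already established, so O(escrow_budget).
The contrapositive of premise 7 (O(not escrow_manifest -> not escrow_budget)) is O(escrow_budget -> escrow_manifest), and O(escrow_budget) is already established, so O(escrow_manifest).
Premises 2, 5, 6, 9, 10 do not contribute to this derivation.
So O(escrow_manifest) follows.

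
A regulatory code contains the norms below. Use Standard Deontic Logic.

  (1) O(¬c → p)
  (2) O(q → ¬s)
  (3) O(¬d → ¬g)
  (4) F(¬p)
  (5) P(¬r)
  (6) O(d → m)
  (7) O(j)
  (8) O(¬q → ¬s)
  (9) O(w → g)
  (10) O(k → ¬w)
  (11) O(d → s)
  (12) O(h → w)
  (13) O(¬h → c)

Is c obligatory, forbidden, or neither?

Premises 8 and 2 are O(¬q → ¬s) and O(q → ¬s); every ideal world satisfies ¬q or q, so in either case ¬s holds — hence O(¬s).
The contrapositive of premise 11 (O(d → s)) is O(¬s → ¬d), and O(¬s) is already established, so O(¬d).
Premise 3 is O(¬d → ¬g); since O(¬d), deontic closure gives O(¬g).
Premise 9 is O(w → g); contrapositively O(¬g → ¬w). Since O(¬g) holds, K gives O(¬w).
Premise 12 is O(h → w); contrapositively O(¬w → ¬h). Since O(¬w) holds, K gives O(¬h).
From O(¬h) and premise 13, O(¬h → c), we obtain O(c).
Premises 1, 4, 5, 6, 7, 10 do not contribute to this derivation.
Hence c is obligatory.

Obligatory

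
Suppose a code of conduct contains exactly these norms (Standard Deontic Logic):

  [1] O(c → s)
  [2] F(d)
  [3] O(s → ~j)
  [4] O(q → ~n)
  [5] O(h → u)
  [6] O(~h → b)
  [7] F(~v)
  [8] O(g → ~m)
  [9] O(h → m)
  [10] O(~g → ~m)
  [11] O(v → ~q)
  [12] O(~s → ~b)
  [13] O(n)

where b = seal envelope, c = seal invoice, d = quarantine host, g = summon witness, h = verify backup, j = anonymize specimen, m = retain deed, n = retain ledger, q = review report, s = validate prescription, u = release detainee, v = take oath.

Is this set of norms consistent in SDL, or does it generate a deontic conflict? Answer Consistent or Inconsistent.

Consistent

Premise 4 is O(q → ~n), but O(q) is not derivable from the premises, so it does not yield O(~n).
So O(~n) is not derivable, and the apparent clash with O(n) does not arise.
A world satisfying every obligation exists (e.g. b=true, c=false, d=false, g=false, h=false, j=false, m=false, n=true, q=false, s=true, u=false, v=true); no atom is both obligatory and forbidden, so the set is consistent.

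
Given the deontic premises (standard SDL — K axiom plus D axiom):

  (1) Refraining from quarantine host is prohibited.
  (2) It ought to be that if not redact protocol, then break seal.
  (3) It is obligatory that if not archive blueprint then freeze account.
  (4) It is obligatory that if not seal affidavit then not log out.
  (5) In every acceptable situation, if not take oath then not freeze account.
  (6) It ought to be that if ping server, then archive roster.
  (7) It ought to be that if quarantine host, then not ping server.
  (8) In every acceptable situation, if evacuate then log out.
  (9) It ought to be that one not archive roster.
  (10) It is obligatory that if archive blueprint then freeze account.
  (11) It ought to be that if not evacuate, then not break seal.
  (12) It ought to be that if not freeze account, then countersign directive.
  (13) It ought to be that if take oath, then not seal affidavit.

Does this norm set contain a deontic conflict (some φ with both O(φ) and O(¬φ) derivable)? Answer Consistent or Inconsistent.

Consistent

Premise 6 is O(ping_server → archive_roster), but O(ping_server) is not derivable from the premises, so it does not yield O(archive_roster).
So O(archive_roster) is not derivable, and the apparent clash with O(¬archive_roster) does not arise.
A world satisfying every obligation exists (e.g. archive_blueprint=false, archive_roster=false, break_seal=false, countersign_directive=false, evacuate=false, freeze_account=true, log_out=false, ping_server=false, quarantine_host=true, redact_protocol=true, seal_affidavit=false, take_oath=true); no atom is both obligatory and forbidden, so the set is consistent.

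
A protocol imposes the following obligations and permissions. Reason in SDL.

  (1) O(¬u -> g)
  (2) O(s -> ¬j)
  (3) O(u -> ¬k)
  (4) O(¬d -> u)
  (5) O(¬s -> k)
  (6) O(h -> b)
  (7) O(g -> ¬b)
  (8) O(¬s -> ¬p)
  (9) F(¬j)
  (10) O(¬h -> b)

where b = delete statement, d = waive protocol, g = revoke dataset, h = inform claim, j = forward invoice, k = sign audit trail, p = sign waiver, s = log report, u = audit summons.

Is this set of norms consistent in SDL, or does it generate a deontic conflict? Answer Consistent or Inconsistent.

Premises 6 and 10 are O(h -> b) and O(¬h -> b); every ideal world satisfies h or ¬h, so in either case b holds — hence O(b).
Premise 7, O(g -> ¬b), contraposes to O(b -> ¬g); with O(b) we get O(¬g).
The contrapositive of premise 1 (O(¬u -> g)) is O(¬g -> u), and O(¬g) is already established, so O(u).
Premise 3 is O(u -> ¬k); since O(u), deontic closure gives O(¬k).
Premise 5 is O(¬s -> k); contrapositively O(¬k -> s). Since O(¬k) holds, K gives O(s).
Premise 2 is O(s -> ¬j); since O(s), deontic closure gives O(¬j).
However, F(¬j) at premise 9 amounts to O(j).
We now have both O(¬j) and O(j) — j is simultaneously obligatory and forbidden, violating the D-axiom.

Inconsistent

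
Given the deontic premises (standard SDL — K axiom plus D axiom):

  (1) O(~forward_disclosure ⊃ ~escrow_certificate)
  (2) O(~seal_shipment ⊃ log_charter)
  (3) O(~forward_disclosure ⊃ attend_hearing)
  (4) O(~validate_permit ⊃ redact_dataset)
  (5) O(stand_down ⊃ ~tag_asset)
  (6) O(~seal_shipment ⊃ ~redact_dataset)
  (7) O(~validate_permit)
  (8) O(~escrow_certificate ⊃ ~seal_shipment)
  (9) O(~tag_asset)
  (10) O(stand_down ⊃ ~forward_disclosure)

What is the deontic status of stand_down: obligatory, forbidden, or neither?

Forbidden

From premise 7 we have O(~validate_permit).
Premise 4 is O(~validate_permit ⊃ redact_dataset); since O(~validate_permit), deontic closure gives O(redact_dataset).
The contrapositive of premise 6 (O(~seal_shipment ⊃ ~redact_dataset)) is O(redact_dataset ⊃ seal_shipment), and O(redact_dataset) is already established, so O(seal_shipment).
Premise 8, O(~escrow_certificate ⊃ ~seal_shipment), contraposes to O(seal_shipment ⊃ escrow_certificate); with O(seal_shipment) we get O(escrow_certificate).
The contrapositive of premise 1 (O(~forward_disclosure ⊃ ~escrow_certificate)) is O(escrow_certificate ⊃ forward_disclosure), and O(escrow_certificate) is already established, so O(forward_disclosure).
Premise 10 is O(stand_down ⊃ ~forward_disclosure); contrapositively O(forward_disclosure ⊃ ~stand_down). Since O(forward_disclosure) holds, K gives O(~stand_down).
Premises 2, 3, 5, 9 do not contribute to this derivation.
Thus O(~stand_down), which is F(stand_down): stand_down is forbidden.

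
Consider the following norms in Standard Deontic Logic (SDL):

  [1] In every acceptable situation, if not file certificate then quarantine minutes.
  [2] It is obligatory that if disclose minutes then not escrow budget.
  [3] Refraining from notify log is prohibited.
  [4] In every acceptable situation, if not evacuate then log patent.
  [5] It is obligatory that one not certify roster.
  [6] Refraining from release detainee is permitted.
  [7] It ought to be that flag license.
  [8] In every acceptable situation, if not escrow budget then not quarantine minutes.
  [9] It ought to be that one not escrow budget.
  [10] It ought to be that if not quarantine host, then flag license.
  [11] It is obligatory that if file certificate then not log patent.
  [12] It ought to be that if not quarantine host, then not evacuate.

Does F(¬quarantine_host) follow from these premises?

Premise 9 states O(¬escrow_budget) outright.
Premise 8 is O(¬escrow_budget → ¬quarantine_minutes); since O(¬escrow_budget), deontic closure gives O(¬quarantine_minutes).
Premise 1 is O(¬file_certificate → quarantine_minutes); contrapositively O(¬quarantine_minutes → file_certificate). Since O(¬quarantine_minutes) holds, K gives O(file_certificate).
From O(file_certificate) and premise 11, O(file_certificate → ¬log_patent), we obtain O(¬log_patent).
The contrapositive of premise 4 (O(¬evacuate → log_patent)) is O(¬log_patent → evacuate), and O(¬log_patent) is already established, so O(evacuate).
The contrapositive of premise 12 (O(¬quarantine_host → ¬evacuate)) is O(evacuate → quarantine_host), and O(evacuate) is already established, so O(quarantine_host).
Premises 2, 3, 5, 6, 7, 10 do not contribute to this derivation.
So O(quarantine_host) holds, i.e. F(¬quarantine_host). The claim follows.

Yes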